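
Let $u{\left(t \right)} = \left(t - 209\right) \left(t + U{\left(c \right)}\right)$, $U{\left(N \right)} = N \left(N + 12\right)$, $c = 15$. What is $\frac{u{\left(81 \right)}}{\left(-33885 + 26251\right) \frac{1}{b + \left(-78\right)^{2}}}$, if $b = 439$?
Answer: $\frac{18444672}{347} \approx 53155.0$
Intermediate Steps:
$U{\left(N \right)} = N \left(12 + N\right)$
$u{\left(t \right)} = \left(-209 + t\right) \left(405 + t\right)$ ($u{\left(t \right)} = \left(t - 209\right) \left(t + 15 \left(12 + 15\right)\right) = \left(-209 + t\right) \left(t + 15 \cdot 27\right) = \left(-209 + t\right) \left(t + 405\right) = \left(-209 + t\right) \left(405 + t\right)$)
$\frac{u{\left(81 \right)}}{\left(-33885 + 26251\right) \frac{1}{b + \left(-78\right)^{2}}} = \frac{-84645 + 81^{2} + 196 \cdot 81}{\left(-33885 + 26251\right) \frac{1}{439 + \left(-78\right)^{2}}} = \frac{-84645 + 6561 + 15876}{\left(-7634\right) \frac{1}{439 + 6084}} = - \frac{62208}{\left(-7634\right) \frac{1}{6523}} = - \frac{62208}{- \frac{694}{593}} = \left(-62208\right) \left(- \frac{593}{694}\right) = \frac{18444672}{347}$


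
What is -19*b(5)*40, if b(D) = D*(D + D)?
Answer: -38000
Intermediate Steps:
b(D) = 2*D**2 (b(D) = D*(2*D) = 2*D**2)
-19*b(5)*40 = -38*5**2*40 = -38*25*40 = -19*50*40 = -950*40 = -38000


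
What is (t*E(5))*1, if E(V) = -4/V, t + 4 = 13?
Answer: -36/5 ≈ -7.2000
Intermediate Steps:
t = 9 (t = -4 + 13 = 9)
(t*E(5))*1 = (9*(-4/5))*1 = -36/5*1 = -36/5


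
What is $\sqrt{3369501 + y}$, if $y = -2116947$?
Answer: $\sqrt{1252554} \approx 1119.2$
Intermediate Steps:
$\sqrt{3369501 + y} = \sqrt{3369501 - 2116947} = \sqrt{1252554}$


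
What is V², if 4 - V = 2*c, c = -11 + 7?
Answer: 144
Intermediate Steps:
c = -4
V = 12 (V = 4 - 2*(-4) = 4 - 1*(-8) = 4 + 8 = 12)
V² = 12² = 144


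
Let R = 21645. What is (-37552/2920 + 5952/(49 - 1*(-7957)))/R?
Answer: -1361834/2432723175 ≈ -0.00055980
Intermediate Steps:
(-37552/2920 + 5952/(49 - 1*(-7957)))/R = (-37552/2920 + 5952/(49 - 1*(-7957)))/21645 = (-37552*1/2920 + 5952/(49 + 7957))*(1/21645) = (-4694/365 + 5952/8006)*(1/21645) = (-4694/365 + 5952*(1/8006))*(1/21645) = (-4694/365 + 2976/4003)*(1/21645) = -17703842/1461095*1/21645 = -1361834/2432723175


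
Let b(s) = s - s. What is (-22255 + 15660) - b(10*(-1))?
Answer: -6595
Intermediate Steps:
b(s) = 0
(-22255 + 15660) - b(10*(-1)) = (-22255 + 15660) - 1*0 = -6595 + 0 = -6595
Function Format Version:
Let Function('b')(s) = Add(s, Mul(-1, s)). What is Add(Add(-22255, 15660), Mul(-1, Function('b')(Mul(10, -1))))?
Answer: -6595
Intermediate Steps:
Function('b')(s) = 0
Add(Add(-22255, 15660), Mul(-1, Function('b')(Mul(10, -1)))) = Add(Add(-22255, 15660), Mul(-1, 0)) = Add(-6595, 0) = -6595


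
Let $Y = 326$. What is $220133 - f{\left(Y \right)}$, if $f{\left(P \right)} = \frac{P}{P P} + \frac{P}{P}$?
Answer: $\frac{71763031}{326} \approx 2.2013 \cdot 10^{5}$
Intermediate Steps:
$f{\left(P \right)} = 1 + \frac{1}{P}$ ($f{\left(P \right)} = \frac{P}{P^{2}} + 1 = \frac{1}{P} + 1 = 1 + \frac{1}{P}$)
$220133 - f{\left(Y \right)} = 220133 - \frac{1 + 326}{326} = 220133 - \frac{1}{326} \cdot 327 = 220133 - \frac{327}{326} = \frac{71763031}{326}$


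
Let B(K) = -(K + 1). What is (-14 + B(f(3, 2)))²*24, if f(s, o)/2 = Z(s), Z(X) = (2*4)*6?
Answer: 295704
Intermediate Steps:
Z(X) = 48 (Z(X) = 8*6 = 48)
f(s, o) = 96 (f(s, o) = 2*48 = 96)
B(K) = -1 - K (B(K) = -(1 + K) = -1 - K)
(-14 + B(f(3, 2)))²*24 = (-14 + (-1 - 1*96))²*24 = (-14 + (-1 - 96))²*24 = (-14 - 97)²*24 = (-111)²*24 = 12321*24 = 295704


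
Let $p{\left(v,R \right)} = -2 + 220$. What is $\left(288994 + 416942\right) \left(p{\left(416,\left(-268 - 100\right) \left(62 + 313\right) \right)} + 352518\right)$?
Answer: $249009040896$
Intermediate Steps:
$p{\left(v,R \right)} = 218$
$\left(288994 + 416942\right) \left(p{\left(416,\left(-268 - 100\right) \left(62 + 313\right) \right)} + 352518\right) = \left(288994 + 416942\right) \left(218 + 352518\right) = 705936 \cdot 352736 = 249009040896$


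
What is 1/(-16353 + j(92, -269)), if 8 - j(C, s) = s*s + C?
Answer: -1/88798 ≈ -1.1262e-5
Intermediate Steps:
j(C, s) = 8 - C - s**2 (j(C, s) = 8 - (s*s + C) = 8 - (s**2 + C) = 8 - (C + s**2) = 8 + (-C - s**2) = 8 - C - s**2)
1/(-16353 + j(92, -269)) = 1/(-16353 + (8 - 1*92 - 1*(-269)**2)) = 1/(-16353 + (8 - 92 - 1*72361)) = 1/(-16353 + (8 - 92 - 72361)) = 1/(-16353 - 72445) = 1/(-88798) = -1/88798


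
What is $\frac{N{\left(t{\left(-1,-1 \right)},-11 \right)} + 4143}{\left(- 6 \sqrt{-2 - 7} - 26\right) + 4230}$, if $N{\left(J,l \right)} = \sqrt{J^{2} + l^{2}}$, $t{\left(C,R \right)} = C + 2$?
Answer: $\frac{\left(2102 + 9 i\right) \left(4143 + \sqrt{122}\right)}{8836970} \approx 0.9881 + 0.0042307 i$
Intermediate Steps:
$t{\left(C,R \right)} = 2 + C$
$\frac{N{\left(t{\left(-1,-1 \right)},-11 \right)} + 4143}{\left(- 6 \sqrt{-2 - 7} - 26\right) + 4230} = \frac{\sqrt{\left(2 - 1\right)^{2} + \left(-11\right)^{2}} + 4143}{\left(- 6 \sqrt{-2 - 7} - 26\right) + 4230} = \frac{\sqrt{1^{2} + 121} + 4143}{\left(- 6 \sqrt{-9} - 26\right) + 4230} = \frac{\sqrt{1 + 121} + 4143}{\left(- 6 \cdot 3 i - 26\right) + 4230} = \frac{\sqrt{122} + 4143}{\left(- 18 i - 26\right) + 4230} = \frac{4143 + \sqrt{122}}{\left(-26 - 18 i\right) + 4230} = \frac{4143 + \sqrt{122}}{4204 - 18 i} = \left(4143 + \sqrt{122}\right) \frac{4204 + 18 i}{17673940} = \frac{\left(4143 + \sqrt{122}\right) \left(4204 + 18 i\right)}{17673940}$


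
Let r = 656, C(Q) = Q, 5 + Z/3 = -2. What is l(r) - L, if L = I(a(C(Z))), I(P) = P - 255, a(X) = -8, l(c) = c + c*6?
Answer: 4855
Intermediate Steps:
Z = -21 (Z = -15 + 3*(-2) = -15 - 6 = -21)
l(c) = 7*c (l(c) = c + 6*c = 7*c)
I(P) = -255 + P
L = -263 (L = -255 - 8 = -263)
l(r) - L = 7*656 - 1*(-263) = 4592 + 263 = 4855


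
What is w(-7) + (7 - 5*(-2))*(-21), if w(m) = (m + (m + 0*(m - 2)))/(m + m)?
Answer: -356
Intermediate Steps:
w(m) = 1 (w(m) = (m + (m + 0*(-2 + m)))/((2*m)) = (m + (m + 0))*(1/(2*m)) = (m + m)*(1/(2*m)) = (2*m)*(1/(2*m)) = 1)
w(-7) + (7 - 5*(-2))*(-21) = 1 + (7 - 5*(-2))*(-21) = 1 + (7 + 10)*(-21) = 1 + 17*(-21) = 1 - 357 = -356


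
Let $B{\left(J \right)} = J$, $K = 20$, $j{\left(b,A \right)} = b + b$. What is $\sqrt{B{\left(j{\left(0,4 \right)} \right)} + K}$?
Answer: $2 \sqrt{5} \approx 4.4721$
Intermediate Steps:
$j{\left(b,A \right)} = 2 b$
$\sqrt{B{\left(j{\left(0,4 \right)} \right)} + K} = \sqrt{2 \cdot 0 + 20} = \sqrt{0 + 20} = \sqrt{20} = 2 \sqrt{5}$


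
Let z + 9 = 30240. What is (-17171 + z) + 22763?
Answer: 35823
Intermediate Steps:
z = 30231 (z = -9 + 30240 = 30231)
(-17171 + z) + 22763 = (-17171 + 30231) + 22763 = 13060 + 22763 = 35823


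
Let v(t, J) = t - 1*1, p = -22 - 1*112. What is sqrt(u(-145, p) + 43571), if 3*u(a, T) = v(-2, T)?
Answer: sqrt(43570) ≈ 208.73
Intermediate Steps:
p = -134 (p = -22 - 112 = -134)
v(t, J) = -1 + t (v(t, J) = t - 1 = -1 + t)
u(a, T) = -1 (u(a, T) = (-1 - 2)/3 = (1/3)*(-3) = -1)
sqrt(u(-145, p) + 43571) = sqrt(-1 + 43571) = sqrt(43570)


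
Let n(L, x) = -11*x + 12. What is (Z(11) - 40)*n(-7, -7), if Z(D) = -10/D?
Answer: -40050/11 ≈ -3640.9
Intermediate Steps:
n(L, x) = 12 - 11*x
(Z(11) - 40)*n(-7, -7) = (-10/11 - 40)*(12 - 11*(-7)) = (-10*1/11 - 40)*(12 + 77) = (-10/11 - 40)*89 = -450/11*89 = -40050/11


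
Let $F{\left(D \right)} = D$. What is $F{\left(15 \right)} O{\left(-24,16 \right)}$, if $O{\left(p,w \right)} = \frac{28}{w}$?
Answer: $\frac{105}{4} \approx 26.25$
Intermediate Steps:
$F{\left(15 \right)} O{\left(-24,16 \right)} = 15 \cdot \frac{28}{16} = 15 \cdot 28 \cdot \frac{1}{16} = 15 \cdot \frac{7}{4} = \frac{105}{4}$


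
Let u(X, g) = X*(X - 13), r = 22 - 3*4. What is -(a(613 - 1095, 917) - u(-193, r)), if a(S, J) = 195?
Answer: 39563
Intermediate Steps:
r = 10 (r = 22 - 12 = 10)
u(X, g) = X*(-13 + X)
-(a(613 - 1095, 917) - u(-193, r)) = -(195 - (-193)*(-13 - 193)) = -(195 - (-193)*(-206)) = -(195 - 1*39758) = -(195 - 39758) = -1*(-39563) = 39563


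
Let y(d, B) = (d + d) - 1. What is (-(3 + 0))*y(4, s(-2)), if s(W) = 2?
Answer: -21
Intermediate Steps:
y(d, B) = -1 + 2*d (y(d, B) = 2*d - 1 = -1 + 2*d)
(-(3 + 0))*y(4, s(-2)) = (-(3 + 0))*(-1 + 2*4) = (-1*3)*(-1 + 8) = -3*7 = -21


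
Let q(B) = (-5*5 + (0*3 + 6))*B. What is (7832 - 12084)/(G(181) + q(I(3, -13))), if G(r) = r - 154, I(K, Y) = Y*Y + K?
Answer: 4252/3241 ≈ 1.3119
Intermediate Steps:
I(K, Y) = K + Y**2 (I(K, Y) = Y**2 + K = K + Y**2)
G(r) = -154 + r
q(B) = -19*B (q(B) = (-25 + (0 + 6))*B = (-25 + 6)*B = -19*B)
(7832 - 12084)/(G(181) + q(I(3, -13))) = (7832 - 12084)/((-154 + 181) - 19*(3 + (-13)**2)) = -4252/(27 - 19*(3 + 169)) = -4252/(27 - 19*172) = -4252/(27 - 3268) = -4252/(-3241) = -4252*(-1/3241) = 4252/3241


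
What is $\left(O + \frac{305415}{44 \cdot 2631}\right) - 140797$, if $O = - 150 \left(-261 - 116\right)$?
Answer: $- \frac{295529221}{3508} \approx -84244.0$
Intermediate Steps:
$O = 56550$ ($O = \left(-150\right) \left(-377\right) = 56550$)
$\left(O + \frac{305415}{44 \cdot 2631}\right) - 140797 = \left(56550 + \frac{305415}{44 \cdot 2631}\right) - 140797 = \left(56550 + \frac{305415}{115764}\right) - 140797 = \left(56550 + 305415 \cdot \frac{1}{115764}\right) - 140797 = \left(56550 + \frac{9255}{3508}\right) - 140797 = \frac{198386655}{3508} - 140797 = - \frac{295529221}{3508}$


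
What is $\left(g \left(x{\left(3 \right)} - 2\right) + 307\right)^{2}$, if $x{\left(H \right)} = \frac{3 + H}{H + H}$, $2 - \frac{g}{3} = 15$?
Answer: $119716$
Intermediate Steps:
$g = -39$ ($g = 6 - 45 = -39$)
$x{\left(H \right)} = \frac{3 + H}{2 H}$
$\left(g \left(x{\left(3 \right)} - 2\right) + 307\right)^{2} = \left(- 39 \left(\frac{3 + 3}{2 \cdot 3} - 2\right) + 307\right)^{2} = \left(- 39 \left(\frac{1}{2} \cdot \frac{1}{3} \cdot 6 - 2\right) + 307\right)^{2} = \left(- 39 \left(1 - 2\right) + 307\right)^{2} = \left(\left(-39\right) \left(-1\right) + 307\right)^{2} = \left(39 + 307\right)^{2} = 346^{2} = 119716$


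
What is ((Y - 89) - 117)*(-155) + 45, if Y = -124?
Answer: 51195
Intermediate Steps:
((Y - 89) - 117)*(-155) + 45 = ((-124 - 89) - 117)*(-155) + 45 = (-213 - 117)*(-155) + 45 = -330*(-155) + 45 = 51150 + 45 = 51195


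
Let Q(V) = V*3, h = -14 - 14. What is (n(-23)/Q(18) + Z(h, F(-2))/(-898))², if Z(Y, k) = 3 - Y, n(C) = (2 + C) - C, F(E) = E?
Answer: 3721/587868516 ≈ 6.3296e-6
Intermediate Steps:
h = -28
Q(V) = 3*V
n(C) = 2
(n(-23)/Q(18) + Z(h, F(-2))/(-898))² = (2/((3*18)) + (3 - 1*(-28))/(-898))² = (2/54 + (3 + 28)*(-1/898))² = (2*(1/54) + 31*(-1/898))² = (1/27 - 31/898)² = (61/24246)² = 3721/587868516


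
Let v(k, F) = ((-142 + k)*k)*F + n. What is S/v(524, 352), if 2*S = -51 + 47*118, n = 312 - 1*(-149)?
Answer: 5495/140919194 ≈ 3.8994e-5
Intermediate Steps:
n = 461 (n = 312 + 149 = 461)
S = 5495/2 (S = (-51 + 47*118)/2 = (-51 + 5546)/2 = (½)*5495 = 5495/2 ≈ 2747.5)
v(k, F) = 461 + F*k*(-142 + k) (v(k, F) = ((-142 + k)*k)*F + 461 = (k*(-142 + k))*F + 461 = F*k*(-142 + k) + 461 = 461 + F*k*(-142 + k))
S/v(524, 352) = 5495/(2*(461 + 352*524² - 142*352*524)) = 5495/(2*(461 + 352*274576 - 26191616)) = 5495/(2*(461 + 96650752 - 26191616)) = (5495/2)/70459597 = (5495/2)*(1/70459597) = 5495/140919194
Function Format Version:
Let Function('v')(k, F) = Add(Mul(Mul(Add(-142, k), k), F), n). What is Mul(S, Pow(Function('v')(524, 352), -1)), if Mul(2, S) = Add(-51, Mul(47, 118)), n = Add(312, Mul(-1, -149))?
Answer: Rational(5495, 140919194) ≈ 3.8994e-5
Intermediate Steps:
n = 461 (n = Add(312, 149) = 461)
S = Rational(5495, 2) (S = Mul(Rational(1, 2), Add(-51, Mul(47, 118))) = Mul(Rational(1, 2), Add(-51, 5546)) = Mul(Rational(1, 2), 5495) = Rational(5495, 2) ≈ 2747.5)
Function('v')(k, F) = Add(461, Mul(F, k, Add(-142, k))) (Function('v')(k, F) = Add(Mul(Mul(Add(-142, k), k), F), 461) = Add(Mul(Mul(k, Add(-142, k)), F), 461) = Add(Mul(F, k, Add(-142, k)), 461) = Add(461, Mul(F, k, Add(-142, k))))
Mul(S, Pow(Function('v')(524, 352), -1)) = Mul(Rational(5495, 2), Pow(Add(461, Mul(352, Pow(524, 2)), Mul(-142, 352, 524)), -1)) = Mul(Rational(5495, 2), Pow(Add(461, Mul(352, 274576), -26191616), -1)) = Mul(Rational(5495, 2), Pow(Add(461, 96650752, -26191616), -1)) = Mul(Rational(5495, 2), Pow(70459597, -1)) = Mul(Rational(5495, 2), Rational(1, 70459597)) = Rational(5495, 140919194)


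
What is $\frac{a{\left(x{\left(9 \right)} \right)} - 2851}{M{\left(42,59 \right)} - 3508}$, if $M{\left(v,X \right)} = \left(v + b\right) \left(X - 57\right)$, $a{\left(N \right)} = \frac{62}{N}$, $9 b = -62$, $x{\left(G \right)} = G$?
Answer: $\frac{1969}{2380} \approx 0.82731$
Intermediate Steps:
$b = - \frac{62}{9}$ ($b = \frac{1}{9} \left(-62\right) = - \frac{62}{9} \approx -6.8889$)
$M{\left(v,X \right)} = \left(-57 + X\right) \left(- \frac{62}{9} + v\right)$ ($M{\left(v,X \right)} = \left(v - \frac{62}{9}\right) \left(X - 57\right) = \left(- \frac{62}{9} + v\right) \left(-57 + X\right) = \left(-57 + X\right) \left(- \frac{62}{9} + v\right)$)
$\frac{a{\left(x{\left(9 \right)} \right)} - 2851}{M{\left(42,59 \right)} - 3508} = \frac{\frac{62}{9} - 2851}{\left(\frac{1178}{3} - 2394 - \frac{3658}{9} + 59 \cdot 42\right) - 3508} = \frac{62 \cdot \frac{1}{9} - 2851}{\left(\frac{1178}{3} - 2394 - \frac{3658}{9} + 2478\right) - 3508} = \frac{\frac{62}{9} - 2851}{\frac{632}{9} - 3508} = - \frac{25597}{9 \left(- \frac{30940}{9}\right)} = \left(- \frac{25597}{9}\right) \left(- \frac{9}{30940}\right) = \frac{1969}{2380}$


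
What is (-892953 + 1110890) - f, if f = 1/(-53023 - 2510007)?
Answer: 558579069111/2563030 ≈ 2.1794e+5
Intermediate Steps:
f = -1/2563030 (f = 1/(-2563030) = -1/2563030 ≈ -3.9016e-7)
(-892953 + 1110890) - f = (-892953 + 1110890) - 1*(-1/2563030) = 217937 + 1/2563030 = 558579069111/2563030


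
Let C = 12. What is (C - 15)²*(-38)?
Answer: -342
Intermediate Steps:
(C - 15)²*(-38) = (12 - 15)²*(-38) = (-3)²*(-38) = 9*(-38) = -342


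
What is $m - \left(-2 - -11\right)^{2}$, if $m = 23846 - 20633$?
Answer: $3132$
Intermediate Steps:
$m = 3213$ ($m = 23846 - 20633 = 3213$)
$m - \left(-2 - -11\right)^{2} = 3213 - \left(-2 - -11\right)^{2} = 3213 - \left(-2 + \left(-9 + 20\right)\right)^{2} = 3213 - \left(-2 + 11\right)^{2} = 3213 - 9^{2} = 3213 - 81 = 3132$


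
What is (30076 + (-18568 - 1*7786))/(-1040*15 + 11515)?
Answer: -3722/4085 ≈ -0.91114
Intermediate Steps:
(30076 + (-18568 - 1*7786))/(-1040*15 + 11515) = (30076 + (-18568 - 7786))/(-15600 + 11515) = (30076 - 26354)/(-4085) = 3722*(-1/4085) = -3722/4085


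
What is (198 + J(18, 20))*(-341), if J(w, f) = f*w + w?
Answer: -196416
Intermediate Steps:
J(w, f) = w + f*w
(198 + J(18, 20))*(-341) = (198 + 18*(1 + 20))*(-341) = (198 + 18*21)*(-341) = (198 + 378)*(-341) = 576*(-341) = -196416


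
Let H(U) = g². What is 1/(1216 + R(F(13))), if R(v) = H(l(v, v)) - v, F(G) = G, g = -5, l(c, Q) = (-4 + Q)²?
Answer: 1/1228 ≈ 0.00081433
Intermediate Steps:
H(U) = 25 (H(U) = (-5)² = 25)
R(v) = 25 - v
1/(1216 + R(F(13))) = 1/(1216 + (25 - 1*13)) = 1/(1216 + (25 - 13)) = 1/(1216 + 12) = 1/1228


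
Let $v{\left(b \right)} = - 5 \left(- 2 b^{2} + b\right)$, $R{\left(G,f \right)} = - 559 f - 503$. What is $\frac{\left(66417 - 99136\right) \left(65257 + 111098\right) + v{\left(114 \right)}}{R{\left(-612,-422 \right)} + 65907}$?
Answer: $- \frac{1923343285}{100434} \approx -19150.0$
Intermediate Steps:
$R{\left(G,f \right)} = -503 - 559 f$
$v{\left(b \right)} = - 5 b + 10 b^{2}$ ($v{\left(b \right)} = - 5 \left(b - 2 b^{2}\right) = - 5 b + 10 b^{2}$)
$\frac{\left(66417 - 99136\right) \left(65257 + 111098\right) + v{\left(114 \right)}}{R{\left(-612,-422 \right)} + 65907} = \frac{\left(66417 - 99136\right) \left(65257 + 111098\right) + 5 \cdot 114 \left(-1 + 2 \cdot 114\right)}{\left(-503 - -235898\right) + 65907} = \frac{\left(-32719\right) 176355 + 5 \cdot 114 \left(-1 + 228\right)}{\left(-503 + 235898\right) + 65907} = \frac{-5770159245 + 5 \cdot 114 \cdot 227}{235395 + 65907} = \frac{-5770159245 + 129390}{301302} = \left(-5770029855\right) \frac{1}{301302} = - \frac{1923343285}{100434}$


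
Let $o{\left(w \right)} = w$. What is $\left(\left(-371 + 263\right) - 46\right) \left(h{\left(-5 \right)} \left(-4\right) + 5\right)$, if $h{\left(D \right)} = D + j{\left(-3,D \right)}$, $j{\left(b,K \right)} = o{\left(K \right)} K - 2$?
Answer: $10318$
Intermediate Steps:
$j{\left(b,K \right)} = -2 + K^{2}$ ($j{\left(b,K \right)} = K K - 2 = K^{2} - 2 = -2 + K^{2}$)
$h{\left(D \right)} = -2 + D + D^{2}$ ($h{\left(D \right)} = D + \left(-2 + D^{2}\right) = -2 + D + D^{2}$)
$\left(\left(-371 + 263\right) - 46\right) \left(h{\left(-5 \right)} \left(-4\right) + 5\right) = \left(\left(-371 + 263\right) - 46\right) \left(\left(-2 - 5 + \left(-5\right)^{2}\right) \left(-4\right) + 5\right) = \left(-108 - 46\right) \left(\left(-2 - 5 + 25\right) \left(-4\right) + 5\right) = - 154 \left(18 \left(-4\right) + 5\right) = - 154 \left(-72 + 5\right) = \left(-154\right) \left(-67\right) = 10318$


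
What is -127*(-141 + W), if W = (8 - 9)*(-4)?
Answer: 17399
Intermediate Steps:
W = 4 (W = -1*(-4) = 4)
-127*(-141 + W) = -127*(-141 + 4) = -127*(-137) = 17399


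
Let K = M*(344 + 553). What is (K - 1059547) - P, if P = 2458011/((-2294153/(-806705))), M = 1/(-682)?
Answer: -3010113194103413/1564612346 ≈ -1.9239e+6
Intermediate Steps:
M = -1/682 ≈ -0.0014663
P = 1982889763755/2294153 (P = 2458011/((-2294153*(-1/806705))) = 2458011/(2294153/806705) = 2458011*(806705/2294153) = 1982889763755/2294153 ≈ 8.6432e+5)
K = -897/682 (K = -(344 + 553)/682 = -1/682*897 = -897/682 ≈ -1.3152)
(K - 1059547) - P = (-897/682 - 1059547) - 1*1982889763755/2294153 = -722611951/682 - 1982889763755/2294153 = -3010113194103413/1564612346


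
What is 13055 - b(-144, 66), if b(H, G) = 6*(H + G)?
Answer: 13523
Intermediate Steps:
b(H, G) = 6*G + 6*H (b(H, G) = 6*(G + H) = 6*G + 6*H)
13055 - b(-144, 66) = 13055 - (6*66 + 6*(-144)) = 13055 - (396 - 864) = 13055 - 1*(-468) = 13055 + 468 = 13523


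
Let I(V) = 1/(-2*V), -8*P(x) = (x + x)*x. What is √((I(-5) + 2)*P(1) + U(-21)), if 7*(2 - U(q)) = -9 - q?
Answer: I*√4690/140 ≈ 0.48917*I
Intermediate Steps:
P(x) = -x²/4 (P(x) = -(x + x)*x/8 = -2*x*x/8 = -x²/4)
U(q) = 23/7 + q/7 (U(q) = 2 - (-9 - q)/7 = 2 + (9/7 + q/7) = 23/7 + q/7)
I(V) = -1/(2*V)
√((I(-5) + 2)*P(1) + U(-21)) = √((-½/(-5) + 2)*(-¼*1²) + (23/7 + (⅐)*(-21))) = √((-½*(-⅕) + 2)*(-¼*1) + (23/7 - 3)) = √((⅒ + 2)*(-¼) + 2/7) = √((21/10)*(-¼) + 2/7) = √(-21/40 + 2/7) = √(-67/280) = I*√4690/140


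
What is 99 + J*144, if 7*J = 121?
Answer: 18117/7 ≈ 2588.1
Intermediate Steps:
J = 121/7 (J = (⅐)*121 = 121/7 ≈ 17.286)
99 + J*144 = 99 + (121/7)*144 = 99 + 17424/7 = 18117/7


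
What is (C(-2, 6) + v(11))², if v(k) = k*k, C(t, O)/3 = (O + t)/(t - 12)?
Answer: 707281/49 ≈ 14434.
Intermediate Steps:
C(t, O) = 3*(O + t)/(-12 + t) (C(t, O) = 3*((O + t)/(t - 12)) = 3*((O + t)/(-12 + t)) = 3*(O + t)/(-12 + t))
v(k) = k²
(C(-2, 6) + v(11))² = (3*(6 - 2)/(-12 - 2) + 11²)² = (3*4/(-14) + 121)² = (3*(-1/14)*4 + 121)² = (-6/7 + 121)² = (841/7)² = 707281/49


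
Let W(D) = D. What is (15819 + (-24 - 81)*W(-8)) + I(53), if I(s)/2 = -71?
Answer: 16517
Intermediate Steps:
I(s) = -142 (I(s) = 2*(-71) = -142)
(15819 + (-24 - 81)*W(-8)) + I(53) = (15819 + (-24 - 81)*(-8)) - 142 = (15819 - 105*(-8)) - 142 = (15819 + 840) - 142 = 16659 - 142 = 16517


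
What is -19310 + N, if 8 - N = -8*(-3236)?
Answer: -45190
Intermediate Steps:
N = -25880 (N = 8 - (-8)*(-3236) = 8 - 1*25888 = 8 - 25888 = -25880)
-19310 + N = -19310 - 25880 = -45190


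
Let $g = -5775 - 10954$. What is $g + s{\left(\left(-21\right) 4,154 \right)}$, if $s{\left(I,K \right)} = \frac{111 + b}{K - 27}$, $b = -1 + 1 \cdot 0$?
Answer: $- \frac{2124473}{127} \approx -16728.0$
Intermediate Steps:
$b = -1$ ($b = -1 + 0 = -1$)
$g = -16729$ ($g = -5775 - 10954 = -16729$)
$s{\left(I,K \right)} = \frac{110}{-27 + K}$ ($s{\left(I,K \right)} = \frac{111 - 1}{K - 27} = \frac{110}{-27 + K}$)
$g + s{\left(\left(-21\right) 4,154 \right)} = -16729 + \frac{110}{-27 + 154} = -16729 + \frac{110}{127} = - \frac{2124473}{127}$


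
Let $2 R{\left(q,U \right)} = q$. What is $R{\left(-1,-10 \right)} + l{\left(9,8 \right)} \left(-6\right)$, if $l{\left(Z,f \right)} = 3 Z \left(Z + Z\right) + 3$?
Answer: $- \frac{5869}{2} \approx -2934.5$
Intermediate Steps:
$R{\left(q,U \right)} = \frac{q}{2}$
$l{\left(Z,f \right)} = 3 + 6 Z^{2}$ ($l{\left(Z,f \right)} = 3 Z 2 Z + 3 = 3 \cdot 2 Z^{2} + 3 = 6 Z^{2} + 3 = 3 + 6 Z^{2}$)
$R{\left(-1,-10 \right)} + l{\left(9,8 \right)} \left(-6\right) = \frac{1}{2} \left(-1\right) + \left(3 + 6 \cdot 9^{2}\right) \left(-6\right) = - \frac{1}{2} + \left(3 + 6 \cdot 81\right) \left(-6\right) = - \frac{1}{2} + \left(3 + 486\right) \left(-6\right) = - \frac{1}{2} + 489 \left(-6\right) = - \frac{1}{2} - 2934 = - \frac{5869}{2}$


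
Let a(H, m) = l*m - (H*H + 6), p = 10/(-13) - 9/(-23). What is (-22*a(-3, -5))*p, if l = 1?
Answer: -49720/299 ≈ -166.29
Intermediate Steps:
p = -113/299 (p = 10*(-1/13) - 9*(-1/23) = -10/13 + 9/23 = -113/299 ≈ -0.37793)
a(H, m) = -6 + m - H² (a(H, m) = 1*m - (H*H + 6) = m - (H² + 6) = m - (6 + H²) = m + (-6 - H²) = -6 + m - H²)
(-22*a(-3, -5))*p = -22*(-6 - 5 - 1*(-3)²)*(-113/299) = -22*(-6 - 5 - 1*9)*(-113/299) = -22*(-6 - 5 - 9)*(-113/299) = -22*(-20)*(-113/299) = 440*(-113/299) = -49720/299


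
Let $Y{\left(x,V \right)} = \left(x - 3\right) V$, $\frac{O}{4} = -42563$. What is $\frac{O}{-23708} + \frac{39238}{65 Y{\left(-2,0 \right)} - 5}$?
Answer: $- \frac{232350811}{29635} \approx -7840.4$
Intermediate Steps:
$O = -170252$ ($O = 4 \left(-42563\right) = -170252$)
$Y{\left(x,V \right)} = V \left(-3 + x\right)$ ($Y{\left(x,V \right)} = \left(-3 + x\right) V = V \left(-3 + x\right)$)
$\frac{O}{-23708} + \frac{39238}{65 Y{\left(-2,0 \right)} - 5} = - \frac{170252}{-23708} + \frac{39238}{65 \cdot 0 \left(-3 - 2\right) - 5} = \left(-170252\right) \left(- \frac{1}{23708}\right) + \frac{39238}{65 \cdot 0 \left(-5\right) - 5} = \frac{42563}{5927} + \frac{39238}{65 \cdot 0 - 5} = \frac{42563}{5927} + \frac{39238}{0 - 5} = \frac{42563}{5927} + \frac{39238}{-5} = \frac{42563}{5927} + 39238 \left(- \frac{1}{5}\right) = \frac{42563}{5927} - \frac{39238}{5} = - \frac{232350811}{29635}$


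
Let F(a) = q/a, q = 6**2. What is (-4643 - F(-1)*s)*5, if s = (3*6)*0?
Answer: -23215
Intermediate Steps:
q = 36
F(a) = 36/a
s = 0 (s = 18*0 = 0)
(-4643 - F(-1)*s)*5 = (-4643 - 36/(-1)*0)*5 = (-4643 - 36*(-1)*0)*5 = (-4643 - (-36)*0)*5 = (-4643 - 1*0)*5 = (-4643 + 0)*5 = -4643*5 = -23215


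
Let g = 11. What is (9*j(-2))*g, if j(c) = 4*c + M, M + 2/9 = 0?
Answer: -814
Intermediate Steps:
M = -2/9 (M = -2/9 + 0 = -2/9 ≈ -0.22222)
j(c) = -2/9 + 4*c (j(c) = 4*c - 2/9 = -2/9 + 4*c)
(9*j(-2))*g = (9*(-2/9 + 4*(-2)))*11 = (9*(-2/9 - 8))*11 = (9*(-74/9))*11 = -74*11 = -814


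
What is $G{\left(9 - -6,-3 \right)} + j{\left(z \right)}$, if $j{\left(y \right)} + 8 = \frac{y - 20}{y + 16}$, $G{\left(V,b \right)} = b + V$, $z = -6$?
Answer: $\frac{7}{5} \approx 1.4$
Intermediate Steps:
$G{\left(V,b \right)} = V + b$
$j{\left(y \right)} = -8 + \frac{-20 + y}{16 + y}$ ($j{\left(y \right)} = -8 + \frac{y - 20}{y + 16} = -8 + \frac{-20 + y}{16 + y}$)
$G{\left(9 - -6,-3 \right)} + j{\left(z \right)} = \left(\left(9 - -6\right) - 3\right) + \frac{-148 - -42}{16 - 6} = \left(\left(9 + 6\right) - 3\right) + \frac{-148 + 42}{10} = \left(15 - 3\right) + \frac{1}{10} \left(-106\right) = 12 - \frac{53}{5} = \frac{7}{5}$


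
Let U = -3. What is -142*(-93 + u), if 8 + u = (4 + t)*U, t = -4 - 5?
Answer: 12212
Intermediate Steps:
t = -9
u = 7 (u = -8 + (4 - 9)*(-3) = -8 - 5*(-3) = -8 + 15 = 7)
-142*(-93 + u) = -142*(-93 + 7) = -142*(-86) = 12212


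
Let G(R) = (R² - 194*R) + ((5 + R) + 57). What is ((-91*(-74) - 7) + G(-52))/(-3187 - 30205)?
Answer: -19529/33392 ≈ -0.58484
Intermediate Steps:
G(R) = 62 + R² - 193*R (G(R) = (R² - 194*R) + (62 + R) = 62 + R² - 193*R)
((-91*(-74) - 7) + G(-52))/(-3187 - 30205) = ((-91*(-74) - 7) + (62 + (-52)² - 193*(-52)))/(-3187 - 30205) = ((6734 - 7) + (62 + 2704 + 10036))/(-33392) = (6727 + 12802)*(-1/33392) = 19529*(-1/33392) = -19529/33392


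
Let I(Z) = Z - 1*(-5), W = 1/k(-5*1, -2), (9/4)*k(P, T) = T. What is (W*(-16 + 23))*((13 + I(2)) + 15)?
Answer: -2205/8 ≈ -275.63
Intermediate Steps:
k(P, T) = 4*T/9
W = -9/8 (W = 1/((4/9)*(-2)) = 1/(-8/9) = -9/8 ≈ -1.1250)
I(Z) = 5 + Z (I(Z) = Z + 5 = 5 + Z)
(W*(-16 + 23))*((13 + I(2)) + 15) = (-9*(-16 + 23)/8)*((13 + (5 + 2)) + 15) = (-9/8*7)*((13 + 7) + 15) = -63*(20 + 15)/8 = -63/8*35 = -2205/8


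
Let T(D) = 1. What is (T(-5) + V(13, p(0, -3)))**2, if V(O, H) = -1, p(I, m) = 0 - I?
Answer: 0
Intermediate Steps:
p(I, m) = -I
(T(-5) + V(13, p(0, -3)))**2 = (1 - 1)**2 = 0**2 = 0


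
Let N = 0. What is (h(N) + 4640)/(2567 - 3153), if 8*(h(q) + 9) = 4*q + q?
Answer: -4631/586 ≈ -7.9027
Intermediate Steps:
h(q) = -9 + 5*q/8 (h(q) = -9 + (4*q + q)/8 = -9 + (5*q)/8 = -9 + 5*q/8)
(h(N) + 4640)/(2567 - 3153) = ((-9 + (5/8)*0) + 4640)/(2567 - 3153) = ((-9 + 0) + 4640)/(-586) = (-9 + 4640)*(-1/586) = 4631*(-1/586) = -4631/586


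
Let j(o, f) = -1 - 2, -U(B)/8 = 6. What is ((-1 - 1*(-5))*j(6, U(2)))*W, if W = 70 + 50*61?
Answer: -37440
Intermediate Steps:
U(B) = -48 (U(B) = -8*6 = -48)
j(o, f) = -3
W = 3120 (W = 70 + 3050 = 3120)
((-1 - 1*(-5))*j(6, U(2)))*W = ((-1 - 1*(-5))*(-3))*3120 = ((-1 + 5)*(-3))*3120 = (4*(-3))*3120 = -12*3120 = -37440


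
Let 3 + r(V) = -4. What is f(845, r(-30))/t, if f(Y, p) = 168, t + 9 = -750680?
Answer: -168/750689 ≈ -0.00022379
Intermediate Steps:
t = -750689 (t = -9 - 750680 = -750689)
r(V) = -7 (r(V) = -3 - 4 = -7)
f(845, r(-30))/t = 168/(-750689) = 168*(-1/750689) = -168/750689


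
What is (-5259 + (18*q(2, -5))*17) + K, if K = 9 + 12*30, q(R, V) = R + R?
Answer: -3666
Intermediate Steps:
q(R, V) = 2*R
K = 369 (K = 9 + 360 = 369)
(-5259 + (18*q(2, -5))*17) + K = (-5259 + (18*(2*2))*17) + 369 = (-5259 + (18*4)*17) + 369 = (-5259 + 72*17) + 369 = (-5259 + 1224) + 369 = -4035 + 369 = -3666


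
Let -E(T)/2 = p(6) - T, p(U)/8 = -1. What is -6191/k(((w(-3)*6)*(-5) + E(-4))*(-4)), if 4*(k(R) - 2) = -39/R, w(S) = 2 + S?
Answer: -3764128/1255 ≈ -2999.3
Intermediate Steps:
p(U) = -8 (p(U) = 8*(-1) = -8)
E(T) = 16 + 2*T (E(T) = -2*(-8 - T) = 16 + 2*T)
k(R) = 2 - 39/(4*R) (k(R) = 2 + (-39/R)/4 = 2 - 39/(4*R))
-6191/k(((w(-3)*6)*(-5) + E(-4))*(-4)) = -6191/(2 - 39*(-1/(4*(((2 - 3)*6)*(-5) + (16 + 2*(-4)))))/4) = -6191/(2 - 39*(-1/(4*(-1*6*(-5) + (16 - 8))))/4) = -6191/(2 - 39*(-1/(4*(-6*(-5) + 8)))/4) = -6191/(2 - 39*(-1/(4*(30 + 8)))/4) = -6191/(2 - 39/(4*(38*(-4)))) = -6191/(2 - 39/4/(-152)) = -6191/(2 - 39/4*(-1/152)) = -6191/(2 + 39/608) = -6191/1255/608 = -6191*608/1255 = -3764128/1255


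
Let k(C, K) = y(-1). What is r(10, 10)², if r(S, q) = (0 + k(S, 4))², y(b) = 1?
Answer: 1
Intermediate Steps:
k(C, K) = 1
r(S, q) = 1 (r(S, q) = (0 + 1)² = 1² = 1)
r(10, 10)² = 1² = 1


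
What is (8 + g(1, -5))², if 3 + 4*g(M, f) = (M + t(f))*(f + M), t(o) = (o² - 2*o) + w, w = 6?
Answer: 19321/16 ≈ 1207.6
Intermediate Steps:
t(o) = 6 + o² - 2*o (t(o) = (o² - 2*o) + 6 = 6 + o² - 2*o)
g(M, f) = -¾ + (M + f)*(6 + M + f² - 2*f)/4 (g(M, f) = -¾ + ((M + (6 + f² - 2*f))*(f + M))/4 = -¾ + ((6 + M + f² - 2*f)*(M + f))/4 = -¾ + ((M + f)*(6 + M + f² - 2*f))/4 = -¾ + (M + f)*(6 + M + f² - 2*f)/4)
(8 + g(1, -5))² = (8 + (-¾ + (¼)*1² + (¼)*1*(-5) + (¼)*1*(6 + (-5)² - 2*(-5)) + (¼)*(-5)*(6 + (-5)² - 2*(-5))))² = (8 + (-¾ + (¼)*1 - 5/4 + (¼)*1*(6 + 25 + 10) + (¼)*(-5)*(6 + 25 + 10)))² = (8 + (-¾ + ¼ - 5/4 + (¼)*1*41 + (¼)*(-5)*41))² = (8 + (-¾ + ¼ - 5/4 + 41/4 - 205/4))² = (8 - 171/4)² = (-139/4)² = 19321/16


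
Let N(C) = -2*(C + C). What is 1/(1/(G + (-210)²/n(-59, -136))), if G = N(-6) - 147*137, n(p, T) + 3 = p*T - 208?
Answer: -157114395/7813 ≈ -20109.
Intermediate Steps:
n(p, T) = -211 + T*p (n(p, T) = -3 + (p*T - 208) = -3 + (T*p - 208) = -3 + (-208 + T*p) = -211 + T*p)
N(C) = -4*C
G = -20115 (G = -4*(-6) - 147*137 = 24 - 20139 = -20115)
1/(1/(G + (-210)²/n(-59, -136))) = 1/(1/(-20115 + (-210)²/(-211 - 136*(-59)))) = 1/(1/(-20115 + 44100/(-211 + 8024))) = 1/(1/(-20115 + 44100/7813)) = 1/(1/(-157114395/7813)) = 1/(-7813/157114395) = -157114395/7813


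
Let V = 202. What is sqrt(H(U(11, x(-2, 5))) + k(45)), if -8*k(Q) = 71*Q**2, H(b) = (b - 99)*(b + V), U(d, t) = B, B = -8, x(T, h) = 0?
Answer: I*sqrt(619678)/4 ≈ 196.8*I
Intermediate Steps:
U(d, t) = -8
H(b) = (-99 + b)*(202 + b) (H(b) = (b - 99)*(b + 202) = (-99 + b)*(202 + b))
k(Q) = -71*Q**2/8
sqrt(H(U(11, x(-2, 5))) + k(45)) = sqrt((-19998 + (-8)**2 + 103*(-8)) - 71/8*45**2) = sqrt((-19998 + 64 - 824) - 71/8*2025) = sqrt(-20758 - 143775/8) = sqrt(-309839/8) = I*sqrt(619678)/4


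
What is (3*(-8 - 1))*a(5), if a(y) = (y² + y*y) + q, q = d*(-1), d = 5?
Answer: -1215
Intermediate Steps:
q = -5 (q = 5*(-1) = -5)
a(y) = -5 + 2*y² (a(y) = (y² + y*y) - 5 = (y² + y²) - 5 = 2*y² - 5 = -5 + 2*y²)
(3*(-8 - 1))*a(5) = (3*(-8 - 1))*(-5 + 2*5²) = (3*(-9))*(-5 + 2*25) = -27*(-5 + 50) = -27*45 = -1215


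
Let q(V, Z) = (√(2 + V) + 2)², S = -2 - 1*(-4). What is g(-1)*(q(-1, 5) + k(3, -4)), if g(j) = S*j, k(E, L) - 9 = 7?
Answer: -50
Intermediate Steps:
S = 2 (S = -2 + 4 = 2)
q(V, Z) = (2 + √(2 + V))²
k(E, L) = 16 (k(E, L) = 9 + 7 = 16)
g(j) = 2*j
g(-1)*(q(-1, 5) + k(3, -4)) = (2*(-1))*((2 + √(2 - 1))² + 16) = -2*((2 + √1)² + 16) = -2*((2 + 1)² + 16) = -2*(3² + 16) = -2*(9 + 16) = -2*25 = -50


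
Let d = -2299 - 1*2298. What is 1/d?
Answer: -1/4597 ≈ -0.00021753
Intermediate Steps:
d = -4597 (d = -2299 - 2298 = -4597)
1/d = 1/(-4597) = -1/4597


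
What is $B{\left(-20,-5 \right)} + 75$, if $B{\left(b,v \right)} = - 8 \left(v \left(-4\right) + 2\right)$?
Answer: $-101$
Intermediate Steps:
$B{\left(b,v \right)} = -16 + 32 v$ ($B{\left(b,v \right)} = - 8 \left(- 4 v + 2\right) = - 8 \left(2 - 4 v\right) = -16 + 32 v$)
$B{\left(-20,-5 \right)} + 75 = \left(-16 + 32 \left(-5\right)\right) + 75 = \left(-16 - 160\right) + 75 = -176 + 75 = -101$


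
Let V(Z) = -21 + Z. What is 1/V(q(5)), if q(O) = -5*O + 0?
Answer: -1/46 ≈ -0.021739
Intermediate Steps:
q(O) = -5*O
1/V(q(5)) = 1/(-21 - 5*5) = 1/(-21 - 25) = 1/(-46) = -1/46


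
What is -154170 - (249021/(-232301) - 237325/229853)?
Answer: -8231807384801272/53395081753 ≈ -1.5417e+5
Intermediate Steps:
-154170 - (249021/(-232301) - 237325/229853) = -154170 - (249021*(-1/232301) - 237325*1/229853) = -154170 - (-249021/232301 - 237325/229853) = -154170 - 1*(-112369058738/53395081753) = -154170 + 112369058738/53395081753 = -8231807384801272/53395081753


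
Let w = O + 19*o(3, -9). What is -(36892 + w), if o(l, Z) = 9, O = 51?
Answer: -37114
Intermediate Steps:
w = 222 (w = 51 + 19*9 = 51 + 171 = 222)
-(36892 + w) = -(36892 + 222) = -1*37114 = -37114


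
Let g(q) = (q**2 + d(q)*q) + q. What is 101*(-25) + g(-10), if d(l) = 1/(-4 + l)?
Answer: -17040/7 ≈ -2434.3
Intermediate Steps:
g(q) = q + q**2 + q/(-4 + q) (g(q) = (q**2 + q/(-4 + q)) + q = q + q**2 + q/(-4 + q))
101*(-25) + g(-10) = 101*(-25) - 10*(1 + (1 - 10)*(-4 - 10))/(-4 - 10) = -2525 - 10*(1 - 9*(-14))/(-14) = -2525 - 10*(-1/14)*(1 + 126) = -2525 - 10*(-1/14)*127 = -2525 + 635/7 = -17040/7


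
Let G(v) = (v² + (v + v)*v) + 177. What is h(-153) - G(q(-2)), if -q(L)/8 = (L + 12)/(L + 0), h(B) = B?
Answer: -5130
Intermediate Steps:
q(L) = -8*(12 + L)/L (q(L) = -8*(L + 12)/(L + 0) = -8*(12 + L)/L)
G(v) = 177 + 3*v² (G(v) = (v² + (2*v)*v) + 177 = (v² + 2*v²) + 177 = 3*v² + 177 = 177 + 3*v²)
h(-153) - G(q(-2)) = -153 - (177 + 3*(-8 - 96/(-2))²) = -153 - (177 + 3*(-8 - 96*(-½))²) = -153 - (177 + 3*(-8 + 48)²) = -153 - (177 + 3*40²) = -153 - (177 + 3*1600) = -153 - (177 + 4800) = -153 - 1*4977 = -153 - 4977 = -5130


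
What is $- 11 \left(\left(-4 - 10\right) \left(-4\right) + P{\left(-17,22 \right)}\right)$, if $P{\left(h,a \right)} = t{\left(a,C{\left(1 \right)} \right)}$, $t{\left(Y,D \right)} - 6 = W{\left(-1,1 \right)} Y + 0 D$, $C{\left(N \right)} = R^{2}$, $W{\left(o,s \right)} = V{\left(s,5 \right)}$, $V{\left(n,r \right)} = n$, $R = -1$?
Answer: $-924$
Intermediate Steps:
$W{\left(o,s \right)} = s$
$C{\left(N \right)} = 1$ ($C{\left(N \right)} = \left(-1\right)^{2} = 1$)
$t{\left(Y,D \right)} = 6 + Y$ ($t{\left(Y,D \right)} = 6 + \left(1 Y + 0 D\right) = 6 + \left(Y + 0\right) = 6 + Y$)
$P{\left(h,a \right)} = 6 + a$
$- 11 \left(\left(-4 - 10\right) \left(-4\right) + P{\left(-17,22 \right)}\right) = - 11 \left(\left(-4 - 10\right) \left(-4\right) + \left(6 + 22\right)\right) = - 11 \left(\left(-14\right) \left(-4\right) + 28\right) = - 11 \left(56 + 28\right) = \left(-11\right) 84 = -924$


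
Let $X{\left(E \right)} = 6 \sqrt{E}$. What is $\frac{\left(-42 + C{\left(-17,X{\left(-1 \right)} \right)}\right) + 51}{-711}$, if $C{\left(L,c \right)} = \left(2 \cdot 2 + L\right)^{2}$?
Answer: $- \frac{178}{711} \approx -0.25035$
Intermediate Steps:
$C{\left(L,c \right)} = \left(4 + L\right)^{2}$
$\frac{\left(-42 + C{\left(-17,X{\left(-1 \right)} \right)}\right) + 51}{-711} = \frac{\left(-42 + \left(4 - 17\right)^{2}\right) + 51}{-711} = \left(\left(-42 + \left(-13\right)^{2}\right) + 51\right) \left(- \frac{1}{711}\right) = \left(\left(-42 + 169\right) + 51\right) \left(- \frac{1}{711}\right) = \left(127 + 51\right) \left(- \frac{1}{711}\right) = 178 \left(- \frac{1}{711}\right) = - \frac{178}{711}$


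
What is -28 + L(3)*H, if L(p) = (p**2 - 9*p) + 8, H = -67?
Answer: 642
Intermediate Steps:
L(p) = 8 + p**2 - 9*p
-28 + L(3)*H = -28 + (8 + 3**2 - 9*3)*(-67) = -28 + (8 + 9 - 27)*(-67) = -28 - 10*(-67) = -28 + 670 = 642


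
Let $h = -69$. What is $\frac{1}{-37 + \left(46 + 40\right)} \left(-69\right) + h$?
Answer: $- \frac{3450}{49} \approx -70.408$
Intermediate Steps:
$\frac{1}{-37 + \left(46 + 40\right)} \left(-69\right) + h = \frac{1}{-37 + \left(46 + 40\right)} \left(-69\right) - 69 = \frac{1}{-37 + 86} \left(-69\right) - 69 = \frac{1}{49} \left(-69\right) - 69 = - \frac{69}{49} - 69 = - \frac{3450}{49}$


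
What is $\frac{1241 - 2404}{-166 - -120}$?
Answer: $\frac{1163}{46} \approx 25.283$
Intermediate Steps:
$\frac{1241 - 2404}{-166 - -120} = \frac{1241 - 2404}{-166 + 120} = \frac{1241 - 2404}{-46} = \left(-1163\right) \left(- \frac{1}{46}\right) = \frac{1163}{46}$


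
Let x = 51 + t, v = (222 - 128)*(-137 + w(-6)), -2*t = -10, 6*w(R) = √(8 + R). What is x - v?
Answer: 12934 - 47*√2/3 ≈ 12912.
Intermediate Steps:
w(R) = √(8 + R)/6
t = 5 (t = -½*(-10) = 5)
v = -12878 + 47*√2/3 (v = (222 - 128)*(-137 + √(8 - 6)/6) = 94*(-137 + √2/6) = -12878 + 47*√2/3 ≈ -12856.)
x = 56 (x = 51 + 5 = 56)
x - v = 56 - (-12878 + 47*√2/3) = 56 + (12878 - 47*√2/3) = 12934 - 47*√2/3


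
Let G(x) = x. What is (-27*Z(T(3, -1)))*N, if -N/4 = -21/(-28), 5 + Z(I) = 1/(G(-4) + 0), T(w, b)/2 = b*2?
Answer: -1701/4 ≈ -425.25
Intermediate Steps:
T(w, b) = 4*b (T(w, b) = 2*(b*2) = 2*(2*b) = 4*b)
Z(I) = -21/4 (Z(I) = -5 + 1/(-4 + 0) = -5 + 1/(-4) = -5 - 1/4 = -21/4)
N = -3 (N = -(-84)/(-28) = -(-84)*(-1)/28 = -4*3/4 = -3)
(-27*Z(T(3, -1)))*N = -27*(-21/4)*(-3) = (567/4)*(-3) = -1701/4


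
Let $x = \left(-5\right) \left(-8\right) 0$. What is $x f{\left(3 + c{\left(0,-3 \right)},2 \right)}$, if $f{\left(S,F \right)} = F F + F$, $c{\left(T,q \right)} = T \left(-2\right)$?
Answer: $0$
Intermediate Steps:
$x = 0$ ($x = 40 \cdot 0 = 0$)
$c{\left(T,q \right)} = - 2 T$
$f{\left(S,F \right)} = F + F^{2}$ ($f{\left(S,F \right)} = F^{2} + F = F + F^{2}$)
$x f{\left(3 + c{\left(0,-3 \right)},2 \right)} = 0 \cdot 2 \left(1 + 2\right) = 0 \cdot 2 \cdot 3 = 0 \cdot 6 = 0$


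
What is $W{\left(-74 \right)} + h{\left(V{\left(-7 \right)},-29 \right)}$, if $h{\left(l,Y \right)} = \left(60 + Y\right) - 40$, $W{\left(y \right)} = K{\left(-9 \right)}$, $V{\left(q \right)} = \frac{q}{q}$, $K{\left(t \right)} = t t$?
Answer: $72$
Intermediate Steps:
$K{\left(t \right)} = t^{2}$
$V{\left(q \right)} = 1$
$W{\left(y \right)} = 81$ ($W{\left(y \right)} = \left(-9\right)^{2} = 81$)
$h{\left(l,Y \right)} = 20 + Y$
$W{\left(-74 \right)} + h{\left(V{\left(-7 \right)},-29 \right)} = 81 + \left(20 - 29\right) = 81 - 9 = 72$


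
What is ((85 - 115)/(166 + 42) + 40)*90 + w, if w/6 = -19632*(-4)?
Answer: 24687261/52 ≈ 4.7476e+5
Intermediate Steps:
w = 471168 (w = 6*(-19632*(-4)) = 6*78528 = 471168)
((85 - 115)/(166 + 42) + 40)*90 + w = ((85 - 115)/(166 + 42) + 40)*90 + 471168 = (-30/208 + 40)*90 + 471168 = (-30*1/208 + 40)*90 + 471168 = (-15/104 + 40)*90 + 471168 = (4145/104)*90 + 471168 = 186525/52 + 471168 = 24687261/52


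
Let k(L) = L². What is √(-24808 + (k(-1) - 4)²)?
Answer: I*√24799 ≈ 157.48*I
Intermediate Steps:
√(-24808 + (k(-1) - 4)²) = √(-24808 + ((-1)² - 4)²) = √(-24808 + (1 - 4)²) = √(-24808 + (-3)²) = √(-24808 + 9) = √(-24799) = I*√24799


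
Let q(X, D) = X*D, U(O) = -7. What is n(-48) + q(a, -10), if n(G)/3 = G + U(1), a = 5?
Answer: -215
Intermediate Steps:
q(X, D) = D*X
n(G) = -21 + 3*G (n(G) = 3*(G - 7) = 3*(-7 + G) = -21 + 3*G)
n(-48) + q(a, -10) = (-21 + 3*(-48)) - 10*5 = (-21 - 144) - 50 = -165 - 50 = -215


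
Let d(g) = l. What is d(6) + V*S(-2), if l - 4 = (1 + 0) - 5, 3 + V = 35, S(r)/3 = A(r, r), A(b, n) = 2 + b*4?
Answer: -576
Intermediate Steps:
A(b, n) = 2 + 4*b
S(r) = 6 + 12*r (S(r) = 3*(2 + 4*r) = 6 + 12*r)
V = 32 (V = -3 + 35 = 32)
l = 0 (l = 4 + ((1 + 0) - 5) = 4 + (1 - 5) = 4 - 4 = 0)
d(g) = 0
d(6) + V*S(-2) = 0 + 32*(6 + 12*(-2)) = 0 + 32*(6 - 24) = 0 + 32*(-18) = 0 - 576 = -576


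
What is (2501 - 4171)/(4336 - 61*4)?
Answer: -835/2046 ≈ -0.40811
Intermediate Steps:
(2501 - 4171)/(4336 - 61*4) = -1670/(4336 - 244) = -1670/4092 = -1670*1/4092 = -835/2046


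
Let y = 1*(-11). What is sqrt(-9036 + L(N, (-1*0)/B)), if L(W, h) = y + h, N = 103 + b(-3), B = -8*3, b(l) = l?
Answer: I*sqrt(9047) ≈ 95.116*I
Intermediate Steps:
B = -24
y = -11
N = 100 (N = 103 - 3 = 100)
L(W, h) = -11 + h
sqrt(-9036 + L(N, (-1*0)/B)) = sqrt(-9036 + (-11 - 1*0/(-24))) = sqrt(-9036 + (-11 + 0*(-1/24))) = sqrt(-9036 + (-11 + 0)) = sqrt(-9036 - 11) = sqrt(-9047) = I*sqrt(9047)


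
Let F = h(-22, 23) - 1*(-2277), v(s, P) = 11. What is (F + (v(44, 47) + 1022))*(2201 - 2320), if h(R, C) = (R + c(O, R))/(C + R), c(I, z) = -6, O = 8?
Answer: -390558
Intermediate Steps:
h(R, C) = (-6 + R)/(C + R) (h(R, C) = (R - 6)/(C + R) = (-6 + R)/(C + R))
F = 2249 (F = (-6 - 22)/(23 - 22) - 1*(-2277) = -28/1 + 2277 = 1*(-28) + 2277 = -28 + 2277 = 2249)
(F + (v(44, 47) + 1022))*(2201 - 2320) = (2249 + (11 + 1022))*(2201 - 2320) = (2249 + 1033)*(-119) = 3282*(-119) = -390558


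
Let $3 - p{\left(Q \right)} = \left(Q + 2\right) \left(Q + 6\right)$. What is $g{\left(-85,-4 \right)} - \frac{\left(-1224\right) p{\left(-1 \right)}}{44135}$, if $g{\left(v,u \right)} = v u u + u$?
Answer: $- \frac{60202588}{44135} \approx -1364.1$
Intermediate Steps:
$p{\left(Q \right)} = 3 - \left(2 + Q\right) \left(6 + Q\right)$ ($p{\left(Q \right)} = 3 - \left(Q + 2\right) \left(Q + 6\right) = 3 - \left(2 + Q\right) \left(6 + Q\right)$)
$g{\left(v,u \right)} = u + v u^{2}$ ($g{\left(v,u \right)} = u v u + u = v u^{2} + u = u + v u^{2}$)
$g{\left(-85,-4 \right)} - \frac{\left(-1224\right) p{\left(-1 \right)}}{44135} = - 4 \left(1 - -340\right) - \frac{\left(-1224\right) \left(-9 - \left(-1\right)^{2} - -8\right)}{44135} = - 4 \left(1 + 340\right) - - 1224 \left(-9 - 1 + 8\right) \frac{1}{44135} = \left(-4\right) 341 - - 1224 \left(-9 - 1 + 8\right) \frac{1}{44135} = -1364 - \left(-1224\right) \left(-2\right) \frac{1}{44135} = -1364 - 2448 \cdot \frac{1}{44135} = -1364 - \frac{2448}{44135} = - \frac{60202588}{44135}$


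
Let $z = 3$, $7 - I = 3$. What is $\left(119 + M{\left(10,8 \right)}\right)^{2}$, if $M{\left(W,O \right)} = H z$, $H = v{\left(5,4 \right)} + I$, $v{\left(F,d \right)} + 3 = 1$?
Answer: $15625$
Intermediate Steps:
$I = 4$ ($I = 7 - 3 = 4$)
$v{\left(F,d \right)} = -2$ ($v{\left(F,d \right)} = -3 + 1 = -2$)
$H = 2$ ($H = -2 + 4 = 2$)
$M{\left(W,O \right)} = 6$ ($M{\left(W,O \right)} = 2 \cdot 3 = 6$)
$\left(119 + M{\left(10,8 \right)}\right)^{2} = \left(119 + 6\right)^{2} = 125^{2} = 15625$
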